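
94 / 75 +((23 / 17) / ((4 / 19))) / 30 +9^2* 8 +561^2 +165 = 3218461769 / 10200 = 315535.47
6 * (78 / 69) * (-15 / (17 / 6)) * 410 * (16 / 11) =-92102400 / 4301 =-21414.18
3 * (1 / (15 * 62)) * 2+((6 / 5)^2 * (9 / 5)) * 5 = 10049 / 775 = 12.97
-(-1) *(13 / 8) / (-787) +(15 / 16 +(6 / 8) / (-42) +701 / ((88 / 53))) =410241423 / 969584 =423.11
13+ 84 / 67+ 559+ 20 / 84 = 806903 / 1407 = 573.49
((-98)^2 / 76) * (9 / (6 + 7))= 21609 / 247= 87.49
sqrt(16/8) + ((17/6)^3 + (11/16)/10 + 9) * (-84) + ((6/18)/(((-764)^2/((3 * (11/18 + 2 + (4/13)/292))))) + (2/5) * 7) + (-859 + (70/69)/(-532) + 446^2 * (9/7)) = sqrt(2) + 12821361283430755877/50833927042080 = 252221.97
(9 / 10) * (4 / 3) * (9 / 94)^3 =2187 / 2076460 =0.00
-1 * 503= -503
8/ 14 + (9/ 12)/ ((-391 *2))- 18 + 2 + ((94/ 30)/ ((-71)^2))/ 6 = -76637934469/ 4966998120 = -15.43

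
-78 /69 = -26 /23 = -1.13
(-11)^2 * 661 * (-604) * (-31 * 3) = 4492692732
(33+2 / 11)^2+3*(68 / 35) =4687559 / 4235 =1106.86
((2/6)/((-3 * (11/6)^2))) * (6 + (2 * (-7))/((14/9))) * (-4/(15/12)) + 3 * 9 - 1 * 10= 10093/605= 16.68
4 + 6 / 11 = 50 / 11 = 4.55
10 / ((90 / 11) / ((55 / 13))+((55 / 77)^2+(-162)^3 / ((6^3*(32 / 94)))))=-948640 / 5484691973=-0.00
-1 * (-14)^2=-196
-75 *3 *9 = -2025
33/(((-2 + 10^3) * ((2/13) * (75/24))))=858/12475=0.07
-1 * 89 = -89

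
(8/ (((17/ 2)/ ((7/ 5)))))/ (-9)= -112/ 765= -0.15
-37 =-37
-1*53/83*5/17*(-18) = 4770/1411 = 3.38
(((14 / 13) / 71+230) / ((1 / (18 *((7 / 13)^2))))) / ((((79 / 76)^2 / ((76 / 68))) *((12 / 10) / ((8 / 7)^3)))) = 178937012551680 / 115848269173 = 1544.58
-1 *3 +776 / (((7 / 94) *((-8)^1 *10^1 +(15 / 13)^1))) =-969797 / 7175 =-135.16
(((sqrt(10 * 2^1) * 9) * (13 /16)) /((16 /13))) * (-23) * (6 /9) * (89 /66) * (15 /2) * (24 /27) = -1729715 * sqrt(5) /1056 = -3662.65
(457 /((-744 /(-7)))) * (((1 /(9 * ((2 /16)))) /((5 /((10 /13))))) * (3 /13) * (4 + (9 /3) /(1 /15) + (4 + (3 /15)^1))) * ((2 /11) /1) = 3403736 /2593305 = 1.31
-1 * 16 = -16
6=6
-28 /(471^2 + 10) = -4 /31693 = -0.00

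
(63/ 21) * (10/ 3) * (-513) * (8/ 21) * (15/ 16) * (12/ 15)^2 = -8208/ 7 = -1172.57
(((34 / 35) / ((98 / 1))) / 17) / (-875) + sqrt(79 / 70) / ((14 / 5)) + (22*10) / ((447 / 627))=sqrt(5530) / 196 + 68998737351 / 223593125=308.97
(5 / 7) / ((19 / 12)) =60 / 133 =0.45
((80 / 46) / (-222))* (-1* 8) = 160 / 2553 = 0.06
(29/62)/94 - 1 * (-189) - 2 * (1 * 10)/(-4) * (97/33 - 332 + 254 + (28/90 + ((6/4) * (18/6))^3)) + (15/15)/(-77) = 2187977755/8077608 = 270.87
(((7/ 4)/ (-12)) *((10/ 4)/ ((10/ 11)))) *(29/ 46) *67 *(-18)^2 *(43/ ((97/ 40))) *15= -13027377825/ 8924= -1459813.74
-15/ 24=-5/ 8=-0.62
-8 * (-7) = 56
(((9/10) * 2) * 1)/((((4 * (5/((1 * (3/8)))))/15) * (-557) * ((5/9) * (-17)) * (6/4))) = 243/3787600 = 0.00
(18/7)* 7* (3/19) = 2.84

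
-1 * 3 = -3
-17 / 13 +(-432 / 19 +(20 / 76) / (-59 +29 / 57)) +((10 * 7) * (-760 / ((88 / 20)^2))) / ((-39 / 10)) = 203436477847 / 298929774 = 680.55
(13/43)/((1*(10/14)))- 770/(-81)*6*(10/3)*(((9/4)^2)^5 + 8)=1446565695231587/2282618880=633730.72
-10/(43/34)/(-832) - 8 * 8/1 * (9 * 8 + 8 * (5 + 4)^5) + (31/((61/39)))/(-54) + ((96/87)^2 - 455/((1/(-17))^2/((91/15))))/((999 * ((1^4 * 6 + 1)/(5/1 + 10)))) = -30239407.50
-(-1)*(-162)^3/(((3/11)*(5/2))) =-31177872/5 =-6235574.40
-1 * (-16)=16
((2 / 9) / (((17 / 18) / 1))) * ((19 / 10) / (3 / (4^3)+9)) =2432 / 49215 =0.05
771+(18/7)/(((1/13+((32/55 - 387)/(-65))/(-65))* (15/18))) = 2201961/3941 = 558.73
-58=-58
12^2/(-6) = -24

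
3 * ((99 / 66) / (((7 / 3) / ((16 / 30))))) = 36 / 35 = 1.03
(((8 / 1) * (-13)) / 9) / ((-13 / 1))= 8 / 9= 0.89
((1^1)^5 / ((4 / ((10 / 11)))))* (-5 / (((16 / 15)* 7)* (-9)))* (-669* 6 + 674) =-104375 / 1848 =-56.48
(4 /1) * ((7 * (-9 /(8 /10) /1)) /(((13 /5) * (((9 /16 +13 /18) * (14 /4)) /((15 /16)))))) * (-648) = 16368.40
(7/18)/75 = 7/1350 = 0.01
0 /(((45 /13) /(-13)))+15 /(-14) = -15 /14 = -1.07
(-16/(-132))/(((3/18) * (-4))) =-2/11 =-0.18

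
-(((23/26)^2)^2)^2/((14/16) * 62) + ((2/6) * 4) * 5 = 6.66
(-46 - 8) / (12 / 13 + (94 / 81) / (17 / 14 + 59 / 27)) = -1353105 / 31684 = -42.71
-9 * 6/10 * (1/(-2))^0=-27/5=-5.40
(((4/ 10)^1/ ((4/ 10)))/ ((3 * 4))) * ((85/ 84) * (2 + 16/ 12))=425/ 1512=0.28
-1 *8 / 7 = -8 / 7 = -1.14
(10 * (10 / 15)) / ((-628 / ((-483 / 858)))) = 805 / 134706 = 0.01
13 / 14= 0.93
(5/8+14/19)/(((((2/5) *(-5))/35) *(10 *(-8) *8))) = 1449/38912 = 0.04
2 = 2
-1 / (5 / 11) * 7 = -77 / 5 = -15.40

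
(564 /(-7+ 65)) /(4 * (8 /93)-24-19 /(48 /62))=-69936 /346637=-0.20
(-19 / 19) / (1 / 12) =-12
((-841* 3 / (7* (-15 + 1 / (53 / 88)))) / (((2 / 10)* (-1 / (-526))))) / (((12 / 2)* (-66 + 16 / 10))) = -293067475 / 1593578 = -183.91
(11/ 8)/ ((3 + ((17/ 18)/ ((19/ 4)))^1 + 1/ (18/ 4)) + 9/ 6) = 19/ 68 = 0.28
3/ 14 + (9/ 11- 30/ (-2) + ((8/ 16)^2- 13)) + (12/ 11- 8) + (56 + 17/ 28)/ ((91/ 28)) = 55219/ 4004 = 13.79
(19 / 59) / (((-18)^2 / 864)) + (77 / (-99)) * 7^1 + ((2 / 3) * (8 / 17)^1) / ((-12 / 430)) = -15.83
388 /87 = 4.46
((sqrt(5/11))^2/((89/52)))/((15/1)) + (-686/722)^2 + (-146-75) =-84236051912/382752777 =-220.08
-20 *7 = -140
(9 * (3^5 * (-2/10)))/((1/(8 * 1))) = -17496/5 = -3499.20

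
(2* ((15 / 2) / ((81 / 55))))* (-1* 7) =-71.30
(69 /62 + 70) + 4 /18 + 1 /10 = 99652 /1395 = 71.44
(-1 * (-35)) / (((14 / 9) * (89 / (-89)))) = -22.50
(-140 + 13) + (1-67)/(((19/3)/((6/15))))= -12461/95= -131.17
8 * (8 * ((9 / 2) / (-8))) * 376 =-13536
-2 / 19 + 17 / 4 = 315 / 76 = 4.14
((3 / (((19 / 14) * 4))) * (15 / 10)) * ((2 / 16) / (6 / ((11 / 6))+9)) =77 / 9120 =0.01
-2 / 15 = -0.13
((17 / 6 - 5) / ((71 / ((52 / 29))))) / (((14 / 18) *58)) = -507 / 417977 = -0.00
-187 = -187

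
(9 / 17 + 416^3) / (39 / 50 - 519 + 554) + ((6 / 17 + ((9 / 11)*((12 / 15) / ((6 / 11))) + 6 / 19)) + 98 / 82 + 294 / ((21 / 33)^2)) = 238431548893557 / 118458635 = 2012783.19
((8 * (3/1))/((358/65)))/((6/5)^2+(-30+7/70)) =-39000/254717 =-0.15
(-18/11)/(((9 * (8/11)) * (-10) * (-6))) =-1/240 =-0.00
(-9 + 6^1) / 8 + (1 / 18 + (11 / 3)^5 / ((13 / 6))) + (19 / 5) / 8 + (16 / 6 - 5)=1599044 / 5265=303.71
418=418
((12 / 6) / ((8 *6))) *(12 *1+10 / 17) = 107 / 204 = 0.52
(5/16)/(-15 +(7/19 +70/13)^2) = 0.02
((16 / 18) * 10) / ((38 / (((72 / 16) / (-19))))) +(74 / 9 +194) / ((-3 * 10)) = -66242 / 9747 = -6.80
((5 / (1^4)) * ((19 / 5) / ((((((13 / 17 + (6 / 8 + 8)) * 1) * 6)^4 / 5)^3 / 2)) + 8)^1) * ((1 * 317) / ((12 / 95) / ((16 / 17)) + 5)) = 13778732689937105763086029831999036533332370400 / 5579094196842788755835298895122508329618831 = 2469.71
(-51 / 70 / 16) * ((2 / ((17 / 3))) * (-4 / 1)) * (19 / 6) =57 / 280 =0.20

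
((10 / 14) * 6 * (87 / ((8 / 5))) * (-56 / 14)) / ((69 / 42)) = -13050 / 23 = -567.39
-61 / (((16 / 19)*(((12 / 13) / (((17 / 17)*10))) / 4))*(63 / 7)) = -75335 / 216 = -348.77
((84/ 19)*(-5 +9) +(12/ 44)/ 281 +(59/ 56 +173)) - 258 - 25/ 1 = -91.26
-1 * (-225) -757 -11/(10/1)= -5331/10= -533.10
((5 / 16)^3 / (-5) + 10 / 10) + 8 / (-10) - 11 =-221309 / 20480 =-10.81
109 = 109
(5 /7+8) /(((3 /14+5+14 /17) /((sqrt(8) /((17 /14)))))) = 3416 * sqrt(2) /1437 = 3.36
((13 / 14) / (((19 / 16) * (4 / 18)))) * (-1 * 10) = -4680 / 133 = -35.19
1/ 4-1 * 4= -15/ 4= -3.75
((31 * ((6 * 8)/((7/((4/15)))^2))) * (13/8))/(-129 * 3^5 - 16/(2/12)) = -12896/115553025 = -0.00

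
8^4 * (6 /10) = 12288 /5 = 2457.60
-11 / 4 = -2.75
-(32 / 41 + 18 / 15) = -406 / 205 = -1.98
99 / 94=1.05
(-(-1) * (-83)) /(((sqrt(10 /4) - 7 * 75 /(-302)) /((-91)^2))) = -21795012330 /9523+31343303446 * sqrt(10) /47615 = -207053.10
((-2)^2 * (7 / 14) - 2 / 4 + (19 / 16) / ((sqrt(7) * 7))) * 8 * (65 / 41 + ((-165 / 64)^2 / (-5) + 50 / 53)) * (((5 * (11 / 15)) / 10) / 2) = 446237363 * sqrt(7) / 10467115008 + 23486177 / 8900608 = 2.75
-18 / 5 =-3.60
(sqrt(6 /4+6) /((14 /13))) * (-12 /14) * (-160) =3120 * sqrt(30) /49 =348.75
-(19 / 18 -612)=10997 / 18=610.94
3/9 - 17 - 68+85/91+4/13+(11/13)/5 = -113644/1365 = -83.26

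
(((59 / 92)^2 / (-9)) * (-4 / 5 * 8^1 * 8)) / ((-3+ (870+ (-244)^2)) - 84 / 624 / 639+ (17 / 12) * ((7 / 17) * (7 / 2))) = 0.00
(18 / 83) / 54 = 1 / 249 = 0.00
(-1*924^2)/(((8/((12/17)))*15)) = -426888/85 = -5022.21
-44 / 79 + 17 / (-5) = -1563 / 395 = -3.96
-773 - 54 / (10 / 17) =-4324 / 5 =-864.80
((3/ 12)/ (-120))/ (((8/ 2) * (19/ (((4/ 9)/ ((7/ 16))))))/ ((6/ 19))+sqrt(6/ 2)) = -2527/ 287342445+32 * sqrt(3)/ 862027335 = -0.00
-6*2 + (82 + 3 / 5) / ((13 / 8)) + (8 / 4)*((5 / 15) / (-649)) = 4914098 / 126555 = 38.83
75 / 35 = 15 / 7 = 2.14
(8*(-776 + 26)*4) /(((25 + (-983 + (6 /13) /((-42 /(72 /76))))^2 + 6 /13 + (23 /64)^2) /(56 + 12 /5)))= -5720747356979200 /3944177175865307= -1.45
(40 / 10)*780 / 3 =1040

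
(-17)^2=289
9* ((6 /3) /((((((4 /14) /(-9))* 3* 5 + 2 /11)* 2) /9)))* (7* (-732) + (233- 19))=45935505 /34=1351044.26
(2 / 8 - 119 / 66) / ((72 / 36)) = -0.78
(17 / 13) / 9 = 17 / 117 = 0.15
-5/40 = -1/8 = -0.12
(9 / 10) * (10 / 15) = 0.60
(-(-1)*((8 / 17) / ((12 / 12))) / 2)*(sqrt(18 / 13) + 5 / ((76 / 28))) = 12*sqrt(26) / 221 + 140 / 323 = 0.71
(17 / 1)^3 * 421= 2068373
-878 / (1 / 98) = -86044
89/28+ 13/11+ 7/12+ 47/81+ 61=66.52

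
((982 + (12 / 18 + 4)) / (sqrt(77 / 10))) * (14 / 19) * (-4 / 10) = -2368 * sqrt(770) / 627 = -104.80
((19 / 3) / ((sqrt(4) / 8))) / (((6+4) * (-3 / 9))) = -38 / 5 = -7.60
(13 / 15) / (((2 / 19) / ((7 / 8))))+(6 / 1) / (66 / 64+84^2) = 26033167 / 3613200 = 7.21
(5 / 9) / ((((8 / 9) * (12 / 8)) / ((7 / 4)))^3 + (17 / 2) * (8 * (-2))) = -0.00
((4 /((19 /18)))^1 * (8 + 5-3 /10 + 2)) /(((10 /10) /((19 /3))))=1764 /5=352.80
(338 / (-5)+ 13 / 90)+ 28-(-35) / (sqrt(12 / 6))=-3551 / 90+ 35*sqrt(2) / 2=-14.71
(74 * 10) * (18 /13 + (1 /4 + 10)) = 111925 /13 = 8609.62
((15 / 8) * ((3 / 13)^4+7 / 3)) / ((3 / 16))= 2001700 / 85683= 23.36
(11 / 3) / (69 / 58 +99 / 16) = 5104 / 10269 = 0.50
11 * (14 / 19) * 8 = 1232 / 19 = 64.84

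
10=10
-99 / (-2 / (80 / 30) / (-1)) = -132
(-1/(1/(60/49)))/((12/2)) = -10/49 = -0.20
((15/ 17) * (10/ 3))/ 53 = 0.06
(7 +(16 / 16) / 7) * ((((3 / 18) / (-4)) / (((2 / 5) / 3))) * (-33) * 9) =37125 / 56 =662.95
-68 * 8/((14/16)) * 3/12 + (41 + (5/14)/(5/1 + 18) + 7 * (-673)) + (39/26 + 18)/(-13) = -111019/23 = -4826.91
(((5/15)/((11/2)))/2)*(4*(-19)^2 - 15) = 1429/33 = 43.30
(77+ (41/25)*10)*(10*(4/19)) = 3736/19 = 196.63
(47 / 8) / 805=0.01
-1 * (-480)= 480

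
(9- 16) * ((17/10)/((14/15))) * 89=-4539/4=-1134.75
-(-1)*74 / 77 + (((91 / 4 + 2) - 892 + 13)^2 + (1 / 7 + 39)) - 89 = 898983213 / 1232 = 729694.17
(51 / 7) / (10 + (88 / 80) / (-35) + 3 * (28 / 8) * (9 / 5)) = 425 / 1684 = 0.25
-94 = -94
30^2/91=900/91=9.89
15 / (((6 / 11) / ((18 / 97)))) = 495 / 97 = 5.10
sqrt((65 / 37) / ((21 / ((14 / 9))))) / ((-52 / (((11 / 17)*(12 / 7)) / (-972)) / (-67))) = -737*sqrt(14430) / 166908924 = -0.00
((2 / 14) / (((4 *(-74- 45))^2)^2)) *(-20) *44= -55 / 22459799152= -0.00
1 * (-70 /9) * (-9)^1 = 70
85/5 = 17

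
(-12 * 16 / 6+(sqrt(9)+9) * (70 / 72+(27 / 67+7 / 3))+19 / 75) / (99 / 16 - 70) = -0.20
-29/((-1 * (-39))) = -29/39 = -0.74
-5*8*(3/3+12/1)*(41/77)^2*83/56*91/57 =-117896935/337953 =-348.86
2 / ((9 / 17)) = 34 / 9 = 3.78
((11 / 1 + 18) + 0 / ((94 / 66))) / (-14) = -29 / 14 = -2.07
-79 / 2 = -39.50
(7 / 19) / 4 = 7 / 76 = 0.09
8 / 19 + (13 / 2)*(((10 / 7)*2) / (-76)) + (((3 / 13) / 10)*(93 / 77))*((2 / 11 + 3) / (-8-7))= 178643 / 1046045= 0.17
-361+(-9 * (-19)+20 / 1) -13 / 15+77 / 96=-81631 / 480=-170.06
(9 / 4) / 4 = 9 / 16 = 0.56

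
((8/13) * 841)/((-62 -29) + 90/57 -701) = -63916/97617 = -0.65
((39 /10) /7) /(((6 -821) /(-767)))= 29913 /57050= 0.52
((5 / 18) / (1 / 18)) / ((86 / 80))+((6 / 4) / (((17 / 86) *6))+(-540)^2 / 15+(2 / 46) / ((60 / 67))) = 19616699987 / 1008780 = 19445.96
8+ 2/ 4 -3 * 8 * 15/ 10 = -55/ 2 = -27.50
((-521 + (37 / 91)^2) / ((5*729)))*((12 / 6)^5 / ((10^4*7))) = -8626064 / 132056071875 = -0.00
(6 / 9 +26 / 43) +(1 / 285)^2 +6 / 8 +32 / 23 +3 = 2060546831 / 321326100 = 6.41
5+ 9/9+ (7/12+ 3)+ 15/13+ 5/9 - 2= 4349/468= 9.29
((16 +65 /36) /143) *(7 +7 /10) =4487 /4680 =0.96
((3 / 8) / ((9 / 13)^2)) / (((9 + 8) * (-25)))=-169 / 91800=-0.00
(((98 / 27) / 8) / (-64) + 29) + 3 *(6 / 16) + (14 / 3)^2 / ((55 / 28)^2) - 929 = -18676531873 / 20908800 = -893.24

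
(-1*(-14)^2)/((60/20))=-196/3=-65.33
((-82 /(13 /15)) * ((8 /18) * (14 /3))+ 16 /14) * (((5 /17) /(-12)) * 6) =399460 /13923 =28.69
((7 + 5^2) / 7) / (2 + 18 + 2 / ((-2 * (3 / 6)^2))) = 2 / 7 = 0.29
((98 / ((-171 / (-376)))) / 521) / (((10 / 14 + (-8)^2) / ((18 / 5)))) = 515872 / 22421235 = 0.02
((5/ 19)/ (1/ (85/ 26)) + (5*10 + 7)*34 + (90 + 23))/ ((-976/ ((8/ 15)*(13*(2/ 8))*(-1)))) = 337873/ 92720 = 3.64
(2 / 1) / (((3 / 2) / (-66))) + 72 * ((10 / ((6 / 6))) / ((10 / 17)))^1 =1136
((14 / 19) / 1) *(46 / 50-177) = -61628 / 475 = -129.74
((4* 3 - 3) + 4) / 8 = 1.62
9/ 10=0.90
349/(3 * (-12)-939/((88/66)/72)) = -349/50742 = -0.01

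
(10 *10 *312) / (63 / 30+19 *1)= 312000 / 211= 1478.67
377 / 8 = 47.12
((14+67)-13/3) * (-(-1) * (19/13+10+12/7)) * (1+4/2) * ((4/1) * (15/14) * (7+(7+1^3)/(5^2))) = 95069.22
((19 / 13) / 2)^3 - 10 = -9.61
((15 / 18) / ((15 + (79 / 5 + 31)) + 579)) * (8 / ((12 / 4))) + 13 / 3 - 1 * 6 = -11990 / 7209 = -1.66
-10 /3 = -3.33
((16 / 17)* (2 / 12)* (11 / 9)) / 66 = 4 / 1377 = 0.00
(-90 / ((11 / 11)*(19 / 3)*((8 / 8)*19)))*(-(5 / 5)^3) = 270 / 361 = 0.75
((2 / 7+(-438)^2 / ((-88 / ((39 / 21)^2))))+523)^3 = -428884017766425061443 / 1252726552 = -342360443371.86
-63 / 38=-1.66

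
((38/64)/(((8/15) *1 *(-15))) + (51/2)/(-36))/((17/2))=-601/6528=-0.09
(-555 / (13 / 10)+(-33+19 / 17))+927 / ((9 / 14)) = 217286 / 221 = 983.19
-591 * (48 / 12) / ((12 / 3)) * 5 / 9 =-985 / 3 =-328.33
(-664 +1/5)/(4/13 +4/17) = -1222.50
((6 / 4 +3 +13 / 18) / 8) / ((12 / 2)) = 47 / 432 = 0.11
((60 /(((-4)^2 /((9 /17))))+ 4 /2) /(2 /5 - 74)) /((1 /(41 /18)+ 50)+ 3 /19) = -211109 /197264192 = -0.00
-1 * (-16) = 16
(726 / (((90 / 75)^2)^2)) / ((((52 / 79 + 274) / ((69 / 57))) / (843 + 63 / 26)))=1006807649375 / 771754464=1304.57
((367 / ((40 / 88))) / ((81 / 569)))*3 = 2297053 / 135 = 17015.21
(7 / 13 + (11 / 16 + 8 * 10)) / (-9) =-16895 / 1872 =-9.03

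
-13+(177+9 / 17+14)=3035 / 17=178.53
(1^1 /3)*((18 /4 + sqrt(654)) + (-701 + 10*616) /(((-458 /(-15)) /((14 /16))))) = sqrt(654) /3 + 196561 /3664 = 62.17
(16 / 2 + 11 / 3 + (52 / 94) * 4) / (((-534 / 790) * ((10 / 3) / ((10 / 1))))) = -773015 / 12549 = -61.60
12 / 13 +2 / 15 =206 / 195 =1.06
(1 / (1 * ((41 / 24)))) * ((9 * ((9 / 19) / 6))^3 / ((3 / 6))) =118098 / 281219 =0.42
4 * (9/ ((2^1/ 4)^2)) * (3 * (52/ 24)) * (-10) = -9360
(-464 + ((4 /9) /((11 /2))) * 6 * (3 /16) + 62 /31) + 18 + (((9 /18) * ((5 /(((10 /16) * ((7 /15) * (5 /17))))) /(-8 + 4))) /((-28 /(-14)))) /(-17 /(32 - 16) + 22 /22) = -385.62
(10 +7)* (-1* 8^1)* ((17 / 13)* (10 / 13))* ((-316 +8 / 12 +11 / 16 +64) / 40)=3476959 / 4056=857.24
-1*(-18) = 18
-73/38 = -1.92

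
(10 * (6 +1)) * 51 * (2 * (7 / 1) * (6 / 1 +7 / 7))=349860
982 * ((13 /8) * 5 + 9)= 67267 /4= 16816.75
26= 26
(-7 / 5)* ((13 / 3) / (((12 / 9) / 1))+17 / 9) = -259 / 36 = -7.19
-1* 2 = -2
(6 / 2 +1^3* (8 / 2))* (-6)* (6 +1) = -294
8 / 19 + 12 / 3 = 84 / 19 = 4.42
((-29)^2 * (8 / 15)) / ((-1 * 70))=-3364 / 525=-6.41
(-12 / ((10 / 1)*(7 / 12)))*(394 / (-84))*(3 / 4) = 1773 / 245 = 7.24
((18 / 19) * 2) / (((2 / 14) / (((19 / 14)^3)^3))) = 152852067369 / 737894528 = 207.15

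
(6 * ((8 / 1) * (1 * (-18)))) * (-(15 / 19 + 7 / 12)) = 22536 / 19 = 1186.11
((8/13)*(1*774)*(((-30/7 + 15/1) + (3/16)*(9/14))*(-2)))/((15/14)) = -626166/65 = -9633.32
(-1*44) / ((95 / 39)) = -1716 / 95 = -18.06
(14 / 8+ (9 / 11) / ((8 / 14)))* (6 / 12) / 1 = 35 / 22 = 1.59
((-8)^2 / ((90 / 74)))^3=13278380032 / 91125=145716.10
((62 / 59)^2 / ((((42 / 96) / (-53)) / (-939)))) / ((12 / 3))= 765217392 / 24367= 31403.84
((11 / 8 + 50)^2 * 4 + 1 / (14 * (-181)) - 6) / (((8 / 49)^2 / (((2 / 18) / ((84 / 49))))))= 513576942067 / 20017152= 25656.84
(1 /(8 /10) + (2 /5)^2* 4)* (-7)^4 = 453789 /100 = 4537.89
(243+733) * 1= 976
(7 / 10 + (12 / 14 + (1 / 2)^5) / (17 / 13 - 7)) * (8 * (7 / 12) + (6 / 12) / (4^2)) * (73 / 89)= 494733921 / 236042240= 2.10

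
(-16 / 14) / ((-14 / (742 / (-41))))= -1.48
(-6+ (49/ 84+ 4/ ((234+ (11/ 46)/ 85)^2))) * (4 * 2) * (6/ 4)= -54413062777265/ 837135332401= -65.00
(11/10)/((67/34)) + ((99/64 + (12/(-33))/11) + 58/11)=19054053/2594240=7.34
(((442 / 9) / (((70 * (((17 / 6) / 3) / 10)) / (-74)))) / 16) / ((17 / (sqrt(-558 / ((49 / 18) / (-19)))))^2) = -45896058 / 99127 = -463.00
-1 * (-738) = 738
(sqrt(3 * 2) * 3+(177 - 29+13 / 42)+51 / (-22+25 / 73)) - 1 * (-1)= 3 * sqrt(6)+191335 / 1302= 154.30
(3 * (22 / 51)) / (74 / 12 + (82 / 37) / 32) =39072 / 188275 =0.21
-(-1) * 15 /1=15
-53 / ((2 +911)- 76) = -0.06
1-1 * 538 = -537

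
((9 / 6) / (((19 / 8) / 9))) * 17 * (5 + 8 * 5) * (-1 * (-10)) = 826200 / 19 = 43484.21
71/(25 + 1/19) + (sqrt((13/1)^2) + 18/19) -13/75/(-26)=11387347/678300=16.79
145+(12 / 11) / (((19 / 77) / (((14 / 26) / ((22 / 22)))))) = 36403 / 247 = 147.38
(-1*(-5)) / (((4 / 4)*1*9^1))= 5 / 9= 0.56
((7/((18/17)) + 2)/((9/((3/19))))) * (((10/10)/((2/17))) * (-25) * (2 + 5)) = -461125/2052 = -224.72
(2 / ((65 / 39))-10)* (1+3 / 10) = -286 / 25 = -11.44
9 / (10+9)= 9 / 19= 0.47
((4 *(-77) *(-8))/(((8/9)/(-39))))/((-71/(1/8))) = 27027/142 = 190.33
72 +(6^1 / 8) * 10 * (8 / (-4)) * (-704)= 10632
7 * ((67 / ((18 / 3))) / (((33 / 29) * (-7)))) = -1943 / 198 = -9.81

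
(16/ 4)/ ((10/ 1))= 0.40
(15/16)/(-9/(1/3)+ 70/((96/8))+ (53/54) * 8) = -405/5752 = -0.07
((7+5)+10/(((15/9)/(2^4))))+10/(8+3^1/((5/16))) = 4777/44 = 108.57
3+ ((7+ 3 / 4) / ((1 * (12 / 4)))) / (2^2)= 175 / 48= 3.65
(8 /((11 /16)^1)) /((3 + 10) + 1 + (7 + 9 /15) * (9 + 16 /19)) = 160 /1221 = 0.13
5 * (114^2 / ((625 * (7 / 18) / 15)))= 701784 / 175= 4010.19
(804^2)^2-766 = 417853644290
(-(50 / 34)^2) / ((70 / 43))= -5375 / 4046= -1.33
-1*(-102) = 102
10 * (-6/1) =-60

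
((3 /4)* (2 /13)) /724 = 3 /18824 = 0.00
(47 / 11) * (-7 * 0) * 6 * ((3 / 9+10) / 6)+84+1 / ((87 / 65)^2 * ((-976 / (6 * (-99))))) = 34613697 / 410408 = 84.34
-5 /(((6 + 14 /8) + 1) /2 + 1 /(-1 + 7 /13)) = -120 /53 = -2.26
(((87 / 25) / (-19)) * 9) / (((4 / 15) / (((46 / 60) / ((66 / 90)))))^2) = -3727863 / 147136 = -25.34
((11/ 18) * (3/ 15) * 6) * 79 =869/ 15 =57.93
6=6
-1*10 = -10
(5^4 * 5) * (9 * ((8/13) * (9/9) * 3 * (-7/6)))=-787500/13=-60576.92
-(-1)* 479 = 479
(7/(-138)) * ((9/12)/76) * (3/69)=-7/321632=-0.00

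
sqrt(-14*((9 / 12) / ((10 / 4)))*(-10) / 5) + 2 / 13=2 / 13 + sqrt(210) / 5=3.05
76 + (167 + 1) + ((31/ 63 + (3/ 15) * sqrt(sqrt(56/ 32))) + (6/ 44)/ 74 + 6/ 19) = sqrt(2) * 7^(1/ 4)/ 10 + 477064571/ 1948716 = 245.04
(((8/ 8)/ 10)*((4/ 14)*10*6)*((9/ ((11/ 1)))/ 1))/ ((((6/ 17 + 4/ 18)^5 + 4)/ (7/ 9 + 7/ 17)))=384682859262/ 936765123635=0.41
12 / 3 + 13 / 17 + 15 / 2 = 417 / 34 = 12.26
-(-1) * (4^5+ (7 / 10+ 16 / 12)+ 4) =30901 / 30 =1030.03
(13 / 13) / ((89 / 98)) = 98 / 89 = 1.10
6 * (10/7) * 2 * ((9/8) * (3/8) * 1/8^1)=405/448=0.90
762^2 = 580644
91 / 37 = 2.46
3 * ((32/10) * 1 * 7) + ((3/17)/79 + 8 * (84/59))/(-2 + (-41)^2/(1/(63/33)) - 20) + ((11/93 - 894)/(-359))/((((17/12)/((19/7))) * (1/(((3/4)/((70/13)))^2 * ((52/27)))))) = 214359049320586963127/3181259275109040300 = 67.38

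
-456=-456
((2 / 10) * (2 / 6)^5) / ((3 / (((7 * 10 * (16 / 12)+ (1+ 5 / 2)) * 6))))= 581 / 3645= 0.16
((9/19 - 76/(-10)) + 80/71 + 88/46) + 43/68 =123908993/10549180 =11.75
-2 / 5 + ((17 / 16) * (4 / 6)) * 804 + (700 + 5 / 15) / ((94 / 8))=886471 / 1410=628.70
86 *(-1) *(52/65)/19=-344/95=-3.62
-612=-612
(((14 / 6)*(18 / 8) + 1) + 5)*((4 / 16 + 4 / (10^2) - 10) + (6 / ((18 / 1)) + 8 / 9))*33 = -252087 / 80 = -3151.09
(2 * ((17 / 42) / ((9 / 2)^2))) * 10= 680 / 1701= 0.40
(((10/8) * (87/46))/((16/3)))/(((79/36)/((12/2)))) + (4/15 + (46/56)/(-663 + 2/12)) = 17935904347/12140031120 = 1.48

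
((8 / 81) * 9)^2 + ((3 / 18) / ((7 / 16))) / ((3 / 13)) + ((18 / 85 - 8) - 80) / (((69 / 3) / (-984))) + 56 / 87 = 3758.89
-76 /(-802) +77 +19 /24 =749579 /9624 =77.89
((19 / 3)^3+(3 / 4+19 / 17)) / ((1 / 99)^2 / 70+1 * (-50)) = -5969329905 / 1166318966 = -5.12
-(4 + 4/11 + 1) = -59/11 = -5.36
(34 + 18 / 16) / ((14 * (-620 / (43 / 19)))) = -12083 / 1319360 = -0.01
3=3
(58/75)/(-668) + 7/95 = 34519/475950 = 0.07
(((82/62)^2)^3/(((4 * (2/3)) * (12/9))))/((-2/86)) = -1838290341267/28400117792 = -64.73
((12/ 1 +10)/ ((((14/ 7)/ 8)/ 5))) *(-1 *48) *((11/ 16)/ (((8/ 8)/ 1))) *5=-72600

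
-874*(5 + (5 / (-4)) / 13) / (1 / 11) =-1225785 / 26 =-47145.58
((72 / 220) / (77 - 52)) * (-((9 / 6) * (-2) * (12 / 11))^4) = -30233088 / 20131375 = -1.50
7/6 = 1.17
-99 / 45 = -11 / 5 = -2.20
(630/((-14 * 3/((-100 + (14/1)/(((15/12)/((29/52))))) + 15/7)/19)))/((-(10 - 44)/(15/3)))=11879655/3094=3839.58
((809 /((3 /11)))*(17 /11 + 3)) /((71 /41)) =1658450 /213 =7786.15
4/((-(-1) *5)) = 4/5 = 0.80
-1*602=-602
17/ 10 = 1.70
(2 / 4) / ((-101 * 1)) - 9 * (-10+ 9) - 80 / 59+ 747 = 8993789 / 11918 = 754.64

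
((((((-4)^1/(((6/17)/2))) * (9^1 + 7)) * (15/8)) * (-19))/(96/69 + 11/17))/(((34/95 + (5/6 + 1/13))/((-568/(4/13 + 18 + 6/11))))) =-380059738515600/2523930833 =-150582.47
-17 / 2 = -8.50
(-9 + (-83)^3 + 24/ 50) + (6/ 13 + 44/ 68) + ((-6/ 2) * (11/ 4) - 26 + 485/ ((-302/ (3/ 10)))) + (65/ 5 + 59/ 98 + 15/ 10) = -46750915599679/ 81758950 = -571814.04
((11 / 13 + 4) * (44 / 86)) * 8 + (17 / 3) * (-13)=-90275 / 1677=-53.83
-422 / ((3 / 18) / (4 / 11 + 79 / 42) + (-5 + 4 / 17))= 89.97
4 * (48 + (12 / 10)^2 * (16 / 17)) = 83904 / 425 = 197.42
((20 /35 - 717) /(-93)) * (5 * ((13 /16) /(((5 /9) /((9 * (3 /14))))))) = 5280795 /48608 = 108.64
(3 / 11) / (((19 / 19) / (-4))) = -12 / 11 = -1.09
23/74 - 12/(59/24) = -19955/4366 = -4.57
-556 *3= -1668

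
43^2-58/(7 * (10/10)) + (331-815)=1356.71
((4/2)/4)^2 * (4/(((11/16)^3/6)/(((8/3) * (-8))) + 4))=524288/2095821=0.25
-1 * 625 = -625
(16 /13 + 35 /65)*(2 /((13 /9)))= 414 /169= 2.45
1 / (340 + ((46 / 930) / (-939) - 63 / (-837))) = 436635 / 148488742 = 0.00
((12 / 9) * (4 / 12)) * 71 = 284 / 9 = 31.56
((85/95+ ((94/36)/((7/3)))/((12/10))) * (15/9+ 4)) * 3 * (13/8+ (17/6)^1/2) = 10857509/114912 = 94.49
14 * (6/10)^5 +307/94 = 1279163/293750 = 4.35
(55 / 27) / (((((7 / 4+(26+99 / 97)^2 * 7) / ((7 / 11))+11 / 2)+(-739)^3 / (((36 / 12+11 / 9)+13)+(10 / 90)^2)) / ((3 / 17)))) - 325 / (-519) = 0.63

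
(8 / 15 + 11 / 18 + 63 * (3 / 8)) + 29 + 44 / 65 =54.45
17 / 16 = 1.06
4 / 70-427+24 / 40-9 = -15237 / 35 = -435.34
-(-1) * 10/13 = 10/13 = 0.77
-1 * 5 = -5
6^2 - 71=-35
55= 55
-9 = -9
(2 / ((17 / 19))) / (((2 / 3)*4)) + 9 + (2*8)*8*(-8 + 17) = 79005 / 68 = 1161.84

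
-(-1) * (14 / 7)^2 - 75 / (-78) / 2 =233 / 52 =4.48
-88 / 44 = -2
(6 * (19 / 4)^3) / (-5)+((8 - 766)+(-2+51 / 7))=-987079 / 1120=-881.32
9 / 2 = 4.50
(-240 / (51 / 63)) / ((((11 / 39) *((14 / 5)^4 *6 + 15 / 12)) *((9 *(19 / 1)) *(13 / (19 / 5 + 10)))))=-57960000 / 3286912277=-0.02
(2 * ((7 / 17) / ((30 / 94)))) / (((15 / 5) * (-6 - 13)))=-658 / 14535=-0.05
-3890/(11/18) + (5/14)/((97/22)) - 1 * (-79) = -46952924/7469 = -6286.37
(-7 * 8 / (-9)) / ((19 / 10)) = 560 / 171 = 3.27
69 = 69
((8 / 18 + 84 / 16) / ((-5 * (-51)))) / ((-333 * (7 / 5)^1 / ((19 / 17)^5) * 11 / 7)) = -507600295 / 9548918846676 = -0.00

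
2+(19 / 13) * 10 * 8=1546 / 13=118.92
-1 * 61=-61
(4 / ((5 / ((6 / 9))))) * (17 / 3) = 3.02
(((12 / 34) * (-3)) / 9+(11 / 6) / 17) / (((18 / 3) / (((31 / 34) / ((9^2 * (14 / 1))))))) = -31 / 23596272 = -0.00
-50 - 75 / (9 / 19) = -625 / 3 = -208.33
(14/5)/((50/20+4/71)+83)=1988/60745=0.03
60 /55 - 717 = -7875 /11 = -715.91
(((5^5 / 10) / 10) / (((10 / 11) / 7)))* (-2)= -1925 / 4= -481.25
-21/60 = -7/20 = -0.35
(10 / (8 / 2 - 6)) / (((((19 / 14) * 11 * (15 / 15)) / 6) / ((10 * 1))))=-20.10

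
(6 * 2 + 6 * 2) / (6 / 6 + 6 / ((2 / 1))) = 6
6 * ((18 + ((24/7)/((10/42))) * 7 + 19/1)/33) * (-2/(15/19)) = -63.47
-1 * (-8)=8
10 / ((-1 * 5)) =-2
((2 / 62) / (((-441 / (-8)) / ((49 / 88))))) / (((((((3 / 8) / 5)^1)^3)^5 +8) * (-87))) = -1073741824000000000000000 / 2293538305867776003831201215721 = -0.00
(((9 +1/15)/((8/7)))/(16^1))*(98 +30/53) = 77707/1590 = 48.87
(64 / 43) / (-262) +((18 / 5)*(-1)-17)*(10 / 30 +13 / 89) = -74308192 / 7520055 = -9.88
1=1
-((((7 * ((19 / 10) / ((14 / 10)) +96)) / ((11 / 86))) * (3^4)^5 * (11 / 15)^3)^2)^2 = -703467516049194760638237294828323082687123007488642986534001 / 244140625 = -2881402945737501739574220000000000000000000000000000.00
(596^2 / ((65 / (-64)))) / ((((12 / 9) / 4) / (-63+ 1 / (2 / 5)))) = 4126189056 / 65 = 63479831.63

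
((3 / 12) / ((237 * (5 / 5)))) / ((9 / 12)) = 1 / 711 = 0.00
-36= -36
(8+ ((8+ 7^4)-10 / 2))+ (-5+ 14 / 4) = 2410.50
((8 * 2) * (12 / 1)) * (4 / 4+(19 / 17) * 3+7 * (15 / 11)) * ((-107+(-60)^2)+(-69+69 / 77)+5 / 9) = 394854717568 / 43197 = 9140790.28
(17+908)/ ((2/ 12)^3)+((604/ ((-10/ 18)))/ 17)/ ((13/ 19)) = 220675716/ 1105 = 199706.53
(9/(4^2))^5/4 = 59049/4194304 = 0.01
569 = 569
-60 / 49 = -1.22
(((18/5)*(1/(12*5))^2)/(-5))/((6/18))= -3/5000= -0.00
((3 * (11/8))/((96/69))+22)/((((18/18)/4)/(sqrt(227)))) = 6391 * sqrt(227)/64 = 1504.53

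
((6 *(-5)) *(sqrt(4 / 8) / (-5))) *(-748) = -2244 *sqrt(2) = -3173.50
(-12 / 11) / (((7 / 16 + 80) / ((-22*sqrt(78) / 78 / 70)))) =32*sqrt(78) / 585585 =0.00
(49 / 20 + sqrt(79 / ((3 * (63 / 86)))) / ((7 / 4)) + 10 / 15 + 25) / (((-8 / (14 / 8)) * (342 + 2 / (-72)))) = -35427 / 1969760 - sqrt(142674) / 172354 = -0.02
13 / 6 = 2.17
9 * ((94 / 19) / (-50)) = -423 / 475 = -0.89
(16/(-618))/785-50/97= -12129026/23528805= -0.52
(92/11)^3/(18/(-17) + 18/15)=16547120/3993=4144.03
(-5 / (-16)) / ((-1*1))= -5 / 16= -0.31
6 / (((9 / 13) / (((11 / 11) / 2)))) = 4.33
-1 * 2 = -2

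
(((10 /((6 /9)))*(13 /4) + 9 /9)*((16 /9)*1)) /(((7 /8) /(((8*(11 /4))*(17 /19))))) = 2381632 /1197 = 1989.67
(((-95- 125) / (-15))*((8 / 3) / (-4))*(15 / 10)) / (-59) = 44 / 177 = 0.25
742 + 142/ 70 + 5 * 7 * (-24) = -3359/ 35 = -95.97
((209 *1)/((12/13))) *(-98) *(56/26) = -143374/3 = -47791.33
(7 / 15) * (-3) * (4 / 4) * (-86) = 602 / 5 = 120.40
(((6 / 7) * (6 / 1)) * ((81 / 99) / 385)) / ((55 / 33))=972 / 148225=0.01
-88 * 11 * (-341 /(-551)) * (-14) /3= 4621232 /1653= 2795.66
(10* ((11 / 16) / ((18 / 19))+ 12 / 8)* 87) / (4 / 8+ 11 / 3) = 18589 / 40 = 464.72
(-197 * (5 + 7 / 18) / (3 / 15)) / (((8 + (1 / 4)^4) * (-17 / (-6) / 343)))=-8389615360 / 104499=-80284.17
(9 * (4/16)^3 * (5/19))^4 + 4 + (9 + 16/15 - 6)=8.07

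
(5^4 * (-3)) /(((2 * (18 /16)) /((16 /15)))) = -8000 /9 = -888.89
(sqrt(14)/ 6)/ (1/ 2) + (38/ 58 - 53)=-1518/ 29 + sqrt(14)/ 3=-51.10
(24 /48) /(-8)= -1 /16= -0.06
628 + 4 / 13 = 8168 / 13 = 628.31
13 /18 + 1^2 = 31 /18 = 1.72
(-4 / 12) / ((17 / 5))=-5 / 51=-0.10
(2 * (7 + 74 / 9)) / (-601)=-274 / 5409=-0.05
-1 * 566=-566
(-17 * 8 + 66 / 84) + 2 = -1865 / 14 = -133.21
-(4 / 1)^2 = -16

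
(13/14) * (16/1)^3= 26624/7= 3803.43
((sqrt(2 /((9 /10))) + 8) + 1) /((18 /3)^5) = sqrt(5) /11664 + 1 /864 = 0.00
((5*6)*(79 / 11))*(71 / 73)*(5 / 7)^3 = 21033750 / 275429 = 76.37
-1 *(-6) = 6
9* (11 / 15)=33 / 5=6.60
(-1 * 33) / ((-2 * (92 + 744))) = 3 / 152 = 0.02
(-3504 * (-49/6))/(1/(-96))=-2747136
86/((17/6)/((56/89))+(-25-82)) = -28896/34439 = -0.84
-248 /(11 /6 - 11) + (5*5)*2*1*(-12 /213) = 94648 /3905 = 24.24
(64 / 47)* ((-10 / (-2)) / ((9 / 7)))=2240 / 423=5.30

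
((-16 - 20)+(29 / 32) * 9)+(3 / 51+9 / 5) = -70679 / 2720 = -25.98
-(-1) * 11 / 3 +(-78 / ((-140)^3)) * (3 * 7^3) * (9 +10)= 50669 / 12000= 4.22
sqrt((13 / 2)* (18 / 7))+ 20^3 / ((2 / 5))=3* sqrt(91) / 7+ 20000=20004.09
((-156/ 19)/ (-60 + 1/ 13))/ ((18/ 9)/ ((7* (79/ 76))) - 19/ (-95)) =431340/ 1494901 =0.29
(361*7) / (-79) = -2527 / 79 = -31.99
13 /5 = 2.60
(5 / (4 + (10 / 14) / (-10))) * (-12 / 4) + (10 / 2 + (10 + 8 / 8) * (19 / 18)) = 2533 / 198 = 12.79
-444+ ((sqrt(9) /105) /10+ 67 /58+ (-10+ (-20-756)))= -6236373 /5075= -1228.84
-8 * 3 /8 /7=-3 /7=-0.43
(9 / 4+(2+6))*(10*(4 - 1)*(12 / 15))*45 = 11070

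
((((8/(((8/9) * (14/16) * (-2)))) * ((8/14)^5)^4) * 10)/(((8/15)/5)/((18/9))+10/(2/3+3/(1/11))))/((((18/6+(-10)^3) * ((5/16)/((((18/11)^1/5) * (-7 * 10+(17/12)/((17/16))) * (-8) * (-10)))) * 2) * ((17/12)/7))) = -569239005120953529139200/19740969976217662074840553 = -0.03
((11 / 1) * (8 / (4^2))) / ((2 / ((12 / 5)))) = 33 / 5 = 6.60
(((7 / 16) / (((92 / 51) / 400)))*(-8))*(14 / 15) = -16660 / 23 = -724.35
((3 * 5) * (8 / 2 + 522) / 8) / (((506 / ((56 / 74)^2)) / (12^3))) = 668062080 / 346357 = 1928.83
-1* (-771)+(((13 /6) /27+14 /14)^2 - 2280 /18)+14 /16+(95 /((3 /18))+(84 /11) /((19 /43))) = 13533213601 /10969992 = 1233.66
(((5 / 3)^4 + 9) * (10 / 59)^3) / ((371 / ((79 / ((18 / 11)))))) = 588313000 / 55546598961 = 0.01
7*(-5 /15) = -2.33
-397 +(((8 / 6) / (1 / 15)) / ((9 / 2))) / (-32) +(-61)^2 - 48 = 117931 / 36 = 3275.86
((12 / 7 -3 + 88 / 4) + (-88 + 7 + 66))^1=40 / 7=5.71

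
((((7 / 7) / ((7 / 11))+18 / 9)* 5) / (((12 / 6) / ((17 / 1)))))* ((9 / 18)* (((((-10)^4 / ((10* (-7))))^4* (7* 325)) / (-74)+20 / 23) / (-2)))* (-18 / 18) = -1985546874865158125 / 4086502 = -485879335153.92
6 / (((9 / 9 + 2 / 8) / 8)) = 192 / 5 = 38.40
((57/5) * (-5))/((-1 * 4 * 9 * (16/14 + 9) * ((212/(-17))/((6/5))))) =-2261/150520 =-0.02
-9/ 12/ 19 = -3/ 76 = -0.04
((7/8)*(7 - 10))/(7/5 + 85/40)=-35/47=-0.74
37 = 37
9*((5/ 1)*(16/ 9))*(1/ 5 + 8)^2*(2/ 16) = 3362/ 5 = 672.40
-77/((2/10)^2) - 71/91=-175246/91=-1925.78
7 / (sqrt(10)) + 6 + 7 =7* sqrt(10) / 10 + 13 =15.21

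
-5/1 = -5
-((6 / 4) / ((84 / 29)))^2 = -841 / 3136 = -0.27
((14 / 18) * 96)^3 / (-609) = -1605632 / 2349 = -683.54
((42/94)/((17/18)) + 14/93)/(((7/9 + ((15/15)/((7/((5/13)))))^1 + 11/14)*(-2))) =-12650820/65662619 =-0.19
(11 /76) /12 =11 /912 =0.01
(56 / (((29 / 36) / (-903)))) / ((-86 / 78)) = 1651104 / 29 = 56934.62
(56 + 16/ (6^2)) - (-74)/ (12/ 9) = 2015/ 18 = 111.94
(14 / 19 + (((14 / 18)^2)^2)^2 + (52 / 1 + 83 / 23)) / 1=1062458629220 / 18811417077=56.48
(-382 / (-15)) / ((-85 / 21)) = -2674 / 425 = -6.29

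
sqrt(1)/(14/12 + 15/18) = 1/2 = 0.50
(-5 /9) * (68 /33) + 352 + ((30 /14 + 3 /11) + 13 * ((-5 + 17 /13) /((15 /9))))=3372874 /10395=324.47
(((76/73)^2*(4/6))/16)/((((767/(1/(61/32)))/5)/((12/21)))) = 462080/5235886383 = 0.00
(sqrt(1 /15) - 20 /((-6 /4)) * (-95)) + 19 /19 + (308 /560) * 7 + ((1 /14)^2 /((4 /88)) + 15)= -3665311 /2940 + sqrt(15) /15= -1246.45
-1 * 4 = -4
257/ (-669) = -257/ 669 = -0.38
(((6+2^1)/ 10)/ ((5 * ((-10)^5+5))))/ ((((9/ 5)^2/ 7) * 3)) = -4/ 3471255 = -0.00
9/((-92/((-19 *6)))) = 513/46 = 11.15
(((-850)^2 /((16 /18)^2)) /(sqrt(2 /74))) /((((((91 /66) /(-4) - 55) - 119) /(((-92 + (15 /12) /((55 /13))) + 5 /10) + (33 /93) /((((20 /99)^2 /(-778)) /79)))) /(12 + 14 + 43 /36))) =6961308429478498425*sqrt(37) /91317568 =463700326279.83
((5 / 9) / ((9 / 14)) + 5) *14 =6650 / 81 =82.10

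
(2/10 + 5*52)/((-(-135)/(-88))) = -114488/675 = -169.61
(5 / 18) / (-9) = -5 / 162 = -0.03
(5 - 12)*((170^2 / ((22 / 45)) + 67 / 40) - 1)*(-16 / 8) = 182072079 / 220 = 827600.36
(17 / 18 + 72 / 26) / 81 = 869 / 18954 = 0.05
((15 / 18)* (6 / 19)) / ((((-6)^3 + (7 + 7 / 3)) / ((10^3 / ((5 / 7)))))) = -1050 / 589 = -1.78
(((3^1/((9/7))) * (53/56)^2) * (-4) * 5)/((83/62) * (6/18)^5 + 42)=-7053399/7087976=-1.00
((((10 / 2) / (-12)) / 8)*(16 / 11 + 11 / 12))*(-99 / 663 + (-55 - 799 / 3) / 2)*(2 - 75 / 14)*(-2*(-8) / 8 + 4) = -7842507655 / 19603584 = -400.05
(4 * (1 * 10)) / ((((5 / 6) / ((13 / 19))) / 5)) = 3120 / 19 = 164.21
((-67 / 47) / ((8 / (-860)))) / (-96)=-14405 / 9024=-1.60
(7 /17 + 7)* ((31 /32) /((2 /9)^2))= 158193 /1088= 145.40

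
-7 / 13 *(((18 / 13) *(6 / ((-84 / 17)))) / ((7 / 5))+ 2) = -509 / 1183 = -0.43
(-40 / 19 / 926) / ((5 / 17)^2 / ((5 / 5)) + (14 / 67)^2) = -25946420 / 1485540593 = -0.02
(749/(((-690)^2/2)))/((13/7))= 5243/3094650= 0.00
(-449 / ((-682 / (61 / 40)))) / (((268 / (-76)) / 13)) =-3.70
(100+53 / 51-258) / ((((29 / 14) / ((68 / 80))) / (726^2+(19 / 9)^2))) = -478466245019 / 14094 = -33948222.29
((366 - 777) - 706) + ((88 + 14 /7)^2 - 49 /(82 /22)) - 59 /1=283345 /41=6910.85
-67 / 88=-0.76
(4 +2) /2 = 3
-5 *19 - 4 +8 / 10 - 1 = -496 / 5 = -99.20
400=400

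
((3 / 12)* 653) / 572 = 653 / 2288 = 0.29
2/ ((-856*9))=-1/ 3852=-0.00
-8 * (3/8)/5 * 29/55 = -87/275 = -0.32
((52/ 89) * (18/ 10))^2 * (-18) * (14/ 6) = -9199008/ 198025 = -46.45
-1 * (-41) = 41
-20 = -20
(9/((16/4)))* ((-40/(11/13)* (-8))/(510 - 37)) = 9360/5203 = 1.80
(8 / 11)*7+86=1002 / 11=91.09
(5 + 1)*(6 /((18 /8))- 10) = -44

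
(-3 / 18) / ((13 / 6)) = -1 / 13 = -0.08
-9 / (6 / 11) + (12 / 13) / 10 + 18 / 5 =-333 / 26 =-12.81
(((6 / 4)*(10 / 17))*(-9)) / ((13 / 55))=-7425 / 221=-33.60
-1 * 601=-601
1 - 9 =-8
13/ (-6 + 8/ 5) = -65/ 22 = -2.95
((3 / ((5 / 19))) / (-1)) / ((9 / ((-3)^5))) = 1539 / 5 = 307.80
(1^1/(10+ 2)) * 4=1/3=0.33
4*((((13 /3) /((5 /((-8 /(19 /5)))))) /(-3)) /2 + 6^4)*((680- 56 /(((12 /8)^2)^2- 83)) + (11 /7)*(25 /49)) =258465360596176 /73140291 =3533830.08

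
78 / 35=2.23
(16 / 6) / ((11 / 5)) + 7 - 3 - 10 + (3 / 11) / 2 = -307 / 66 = -4.65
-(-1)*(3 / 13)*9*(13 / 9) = 3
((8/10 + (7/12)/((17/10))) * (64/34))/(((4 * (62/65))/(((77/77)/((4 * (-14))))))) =-0.01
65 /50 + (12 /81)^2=1.32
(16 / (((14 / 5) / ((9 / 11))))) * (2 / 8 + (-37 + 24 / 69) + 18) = -152370 / 1771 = -86.04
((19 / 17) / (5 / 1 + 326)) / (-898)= -19 / 5053046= -0.00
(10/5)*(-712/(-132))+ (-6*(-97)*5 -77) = 93845/33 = 2843.79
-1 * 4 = -4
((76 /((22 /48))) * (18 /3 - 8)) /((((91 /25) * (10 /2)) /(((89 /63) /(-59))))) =541120 /1240239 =0.44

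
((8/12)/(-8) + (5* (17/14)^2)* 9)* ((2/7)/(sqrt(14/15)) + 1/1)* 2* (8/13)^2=65.04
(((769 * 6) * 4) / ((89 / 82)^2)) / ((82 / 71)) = 107450832 / 7921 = 13565.31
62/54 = 31/27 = 1.15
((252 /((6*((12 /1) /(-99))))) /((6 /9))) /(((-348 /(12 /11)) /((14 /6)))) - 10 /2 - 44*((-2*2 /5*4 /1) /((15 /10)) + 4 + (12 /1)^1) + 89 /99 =-35051041 /57420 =-610.43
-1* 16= -16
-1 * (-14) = 14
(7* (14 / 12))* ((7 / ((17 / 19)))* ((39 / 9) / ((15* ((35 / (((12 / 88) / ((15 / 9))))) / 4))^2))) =3458 / 32140625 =0.00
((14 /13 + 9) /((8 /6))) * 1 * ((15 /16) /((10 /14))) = 8253 /832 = 9.92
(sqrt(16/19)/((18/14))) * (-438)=-4088 * sqrt(19)/57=-312.62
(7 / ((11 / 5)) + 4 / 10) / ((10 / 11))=197 / 50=3.94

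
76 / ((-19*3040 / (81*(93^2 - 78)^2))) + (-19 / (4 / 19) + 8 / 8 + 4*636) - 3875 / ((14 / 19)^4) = -28612958150347 / 3649520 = -7840197.66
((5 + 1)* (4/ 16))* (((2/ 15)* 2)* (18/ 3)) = 12/ 5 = 2.40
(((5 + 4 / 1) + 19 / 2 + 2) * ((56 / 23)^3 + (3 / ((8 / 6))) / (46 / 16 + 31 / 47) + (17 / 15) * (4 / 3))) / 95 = 82447369409 / 23042168775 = 3.58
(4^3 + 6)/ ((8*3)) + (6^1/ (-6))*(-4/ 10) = 199/ 60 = 3.32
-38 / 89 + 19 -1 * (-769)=787.57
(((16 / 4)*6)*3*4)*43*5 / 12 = 5160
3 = 3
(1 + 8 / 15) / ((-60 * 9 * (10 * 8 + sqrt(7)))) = -92 / 2589165 + 23 * sqrt(7) / 51783300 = -0.00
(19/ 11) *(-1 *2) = -38/ 11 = -3.45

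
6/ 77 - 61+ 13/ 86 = -402425/ 6622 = -60.77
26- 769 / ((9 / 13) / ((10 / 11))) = -97396 / 99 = -983.80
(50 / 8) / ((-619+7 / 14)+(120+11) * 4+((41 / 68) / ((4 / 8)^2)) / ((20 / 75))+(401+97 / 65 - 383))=-27625 / 291559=-0.09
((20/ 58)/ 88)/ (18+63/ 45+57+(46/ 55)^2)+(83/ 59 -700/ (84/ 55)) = -729345509947/ 1596198744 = -456.93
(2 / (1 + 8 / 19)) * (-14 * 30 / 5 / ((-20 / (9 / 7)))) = 38 / 5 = 7.60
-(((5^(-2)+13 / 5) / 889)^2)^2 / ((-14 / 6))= 56924208 / 1707910539565234375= 0.00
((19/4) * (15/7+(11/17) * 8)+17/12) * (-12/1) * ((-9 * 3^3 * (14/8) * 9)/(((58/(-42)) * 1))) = -1186524045/986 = -1203371.24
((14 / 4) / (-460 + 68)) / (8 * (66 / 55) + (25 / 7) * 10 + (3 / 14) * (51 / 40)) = -5 / 25529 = -0.00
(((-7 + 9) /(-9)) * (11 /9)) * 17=-374 /81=-4.62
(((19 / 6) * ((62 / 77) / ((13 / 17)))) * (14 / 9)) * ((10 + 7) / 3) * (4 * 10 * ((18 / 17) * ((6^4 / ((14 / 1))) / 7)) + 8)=16697.21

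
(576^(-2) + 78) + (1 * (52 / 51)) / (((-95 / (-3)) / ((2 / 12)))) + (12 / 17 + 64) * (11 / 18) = 62984283727 / 535818240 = 117.55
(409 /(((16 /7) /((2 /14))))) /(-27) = -409 /432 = -0.95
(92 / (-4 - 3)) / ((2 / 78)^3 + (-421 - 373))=237276 / 14334565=0.02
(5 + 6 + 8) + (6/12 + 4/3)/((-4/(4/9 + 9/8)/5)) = 26617/1728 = 15.40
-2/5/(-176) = 1/440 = 0.00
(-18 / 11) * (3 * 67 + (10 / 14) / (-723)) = -6103536 / 18557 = -328.91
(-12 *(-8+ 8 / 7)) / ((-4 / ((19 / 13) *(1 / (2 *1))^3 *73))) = -24966 / 91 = -274.35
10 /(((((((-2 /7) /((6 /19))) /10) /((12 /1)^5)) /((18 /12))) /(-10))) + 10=7838208190 /19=412537273.16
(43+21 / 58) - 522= -27761 / 58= -478.64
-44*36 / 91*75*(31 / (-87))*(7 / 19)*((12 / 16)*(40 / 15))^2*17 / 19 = 83476800 / 136097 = 613.36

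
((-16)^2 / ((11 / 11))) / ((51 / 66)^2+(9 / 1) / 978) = 20196352 / 47833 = 422.23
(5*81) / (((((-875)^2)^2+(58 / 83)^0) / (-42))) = -8505 / 293090820313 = -0.00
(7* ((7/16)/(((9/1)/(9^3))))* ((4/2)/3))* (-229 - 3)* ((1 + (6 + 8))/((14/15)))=-1233225/2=-616612.50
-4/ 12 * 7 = -7/ 3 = -2.33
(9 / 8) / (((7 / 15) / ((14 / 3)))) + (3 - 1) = 53 / 4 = 13.25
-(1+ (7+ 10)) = -18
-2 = -2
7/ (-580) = -7/ 580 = -0.01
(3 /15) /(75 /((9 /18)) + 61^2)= 1 /19355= 0.00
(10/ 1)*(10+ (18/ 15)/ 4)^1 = 103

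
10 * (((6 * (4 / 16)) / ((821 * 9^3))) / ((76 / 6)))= 5 / 2527038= 0.00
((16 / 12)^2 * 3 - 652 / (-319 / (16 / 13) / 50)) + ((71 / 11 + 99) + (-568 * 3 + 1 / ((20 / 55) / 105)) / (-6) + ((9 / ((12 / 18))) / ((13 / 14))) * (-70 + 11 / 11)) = -4063141 / 7656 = -530.71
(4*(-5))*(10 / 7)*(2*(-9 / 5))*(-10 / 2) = -3600 / 7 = -514.29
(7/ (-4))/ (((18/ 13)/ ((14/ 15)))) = -637/ 540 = -1.18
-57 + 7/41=-2330/41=-56.83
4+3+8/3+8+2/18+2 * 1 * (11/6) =193/9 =21.44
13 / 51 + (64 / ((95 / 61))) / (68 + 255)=35177 / 92055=0.38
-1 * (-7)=7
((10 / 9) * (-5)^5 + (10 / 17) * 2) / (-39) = 531070 / 5967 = 89.00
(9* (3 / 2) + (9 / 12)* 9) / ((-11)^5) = -81 / 644204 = -0.00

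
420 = 420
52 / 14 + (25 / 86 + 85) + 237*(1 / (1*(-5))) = 125231 / 3010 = 41.60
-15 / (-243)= 5 / 81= 0.06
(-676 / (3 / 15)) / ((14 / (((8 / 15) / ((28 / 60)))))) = -13520 / 49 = -275.92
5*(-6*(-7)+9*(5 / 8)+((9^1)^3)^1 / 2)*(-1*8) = -16485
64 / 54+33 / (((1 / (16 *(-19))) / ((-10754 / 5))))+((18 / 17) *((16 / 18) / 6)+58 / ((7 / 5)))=346632390374 / 16065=21576868.37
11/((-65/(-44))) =484/65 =7.45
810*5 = 4050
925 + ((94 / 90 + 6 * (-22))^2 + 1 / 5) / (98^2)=1287444311 / 1389150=926.79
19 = 19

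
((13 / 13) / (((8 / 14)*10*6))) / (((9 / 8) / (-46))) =-161 / 135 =-1.19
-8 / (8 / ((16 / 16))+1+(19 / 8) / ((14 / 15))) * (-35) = 31360 / 1293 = 24.25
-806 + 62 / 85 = -68448 / 85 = -805.27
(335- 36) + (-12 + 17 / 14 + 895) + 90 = 17825 / 14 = 1273.21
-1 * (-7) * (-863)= -6041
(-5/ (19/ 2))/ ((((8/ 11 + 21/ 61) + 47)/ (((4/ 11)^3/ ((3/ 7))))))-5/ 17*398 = -117.06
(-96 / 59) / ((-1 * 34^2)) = 0.00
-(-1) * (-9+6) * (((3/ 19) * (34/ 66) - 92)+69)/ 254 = 7185/ 26543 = 0.27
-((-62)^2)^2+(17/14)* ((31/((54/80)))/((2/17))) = -2792637914/189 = -14775861.98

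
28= 28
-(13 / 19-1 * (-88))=-1685 / 19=-88.68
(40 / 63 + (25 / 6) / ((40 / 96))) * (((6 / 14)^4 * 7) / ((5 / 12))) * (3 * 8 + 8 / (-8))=332856 / 2401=138.63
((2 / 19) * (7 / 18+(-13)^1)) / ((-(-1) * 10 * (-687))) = 227 / 1174770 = 0.00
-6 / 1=-6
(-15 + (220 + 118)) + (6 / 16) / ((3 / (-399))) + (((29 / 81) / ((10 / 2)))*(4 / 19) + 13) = 17614783 / 61560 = 286.14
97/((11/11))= 97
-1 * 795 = -795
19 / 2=9.50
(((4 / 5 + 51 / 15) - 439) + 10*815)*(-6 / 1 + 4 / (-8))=-50148.80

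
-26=-26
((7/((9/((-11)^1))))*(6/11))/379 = -14/1137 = -0.01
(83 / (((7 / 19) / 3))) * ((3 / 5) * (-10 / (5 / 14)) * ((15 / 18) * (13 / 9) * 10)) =-410020 / 3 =-136673.33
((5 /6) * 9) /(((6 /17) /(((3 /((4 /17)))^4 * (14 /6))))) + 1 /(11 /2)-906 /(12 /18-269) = 11881360143767 /9067520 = 1310320.81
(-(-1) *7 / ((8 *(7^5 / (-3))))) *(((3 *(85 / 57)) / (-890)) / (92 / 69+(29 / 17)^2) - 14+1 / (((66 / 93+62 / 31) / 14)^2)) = -2842818071 / 1433959179744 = -0.00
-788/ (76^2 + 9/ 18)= -1576/ 11553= -0.14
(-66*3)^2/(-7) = -39204/7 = -5600.57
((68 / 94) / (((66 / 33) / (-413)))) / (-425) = 413 / 1175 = 0.35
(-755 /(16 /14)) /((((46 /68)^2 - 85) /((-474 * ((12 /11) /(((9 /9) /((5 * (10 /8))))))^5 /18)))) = -10605044091796875 /3497705618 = -3032000.19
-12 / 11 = -1.09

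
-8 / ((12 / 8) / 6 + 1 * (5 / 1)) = -32 / 21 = -1.52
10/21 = 0.48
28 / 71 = 0.39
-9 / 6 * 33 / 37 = -99 / 74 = -1.34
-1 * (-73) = 73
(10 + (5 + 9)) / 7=24 / 7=3.43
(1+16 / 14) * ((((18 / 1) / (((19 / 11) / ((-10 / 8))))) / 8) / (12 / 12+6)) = -7425 / 14896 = -0.50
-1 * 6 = -6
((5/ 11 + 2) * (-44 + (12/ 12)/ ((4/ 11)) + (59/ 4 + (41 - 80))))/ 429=-1179/ 3146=-0.37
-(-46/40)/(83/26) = 299/830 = 0.36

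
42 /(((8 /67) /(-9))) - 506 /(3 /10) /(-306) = -5802197 /1836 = -3160.24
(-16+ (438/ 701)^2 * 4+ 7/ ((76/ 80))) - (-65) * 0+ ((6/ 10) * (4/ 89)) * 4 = -28926123188/ 4154795455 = -6.96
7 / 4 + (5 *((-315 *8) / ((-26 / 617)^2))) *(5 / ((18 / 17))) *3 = -67952985317 / 676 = -100522167.63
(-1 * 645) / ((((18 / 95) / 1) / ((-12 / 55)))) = 8170 / 11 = 742.73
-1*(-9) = 9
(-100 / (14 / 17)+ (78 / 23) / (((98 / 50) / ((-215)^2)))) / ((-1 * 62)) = -45000950 / 34937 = -1288.06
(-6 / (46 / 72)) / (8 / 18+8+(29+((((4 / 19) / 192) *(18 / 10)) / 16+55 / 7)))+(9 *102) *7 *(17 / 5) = 174394217154654 / 7982088935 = 21848.19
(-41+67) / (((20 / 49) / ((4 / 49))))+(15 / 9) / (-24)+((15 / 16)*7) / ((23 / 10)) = 33053 / 4140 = 7.98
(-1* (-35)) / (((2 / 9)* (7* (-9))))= -5 / 2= -2.50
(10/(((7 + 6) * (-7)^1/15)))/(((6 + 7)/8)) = -1200/1183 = -1.01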